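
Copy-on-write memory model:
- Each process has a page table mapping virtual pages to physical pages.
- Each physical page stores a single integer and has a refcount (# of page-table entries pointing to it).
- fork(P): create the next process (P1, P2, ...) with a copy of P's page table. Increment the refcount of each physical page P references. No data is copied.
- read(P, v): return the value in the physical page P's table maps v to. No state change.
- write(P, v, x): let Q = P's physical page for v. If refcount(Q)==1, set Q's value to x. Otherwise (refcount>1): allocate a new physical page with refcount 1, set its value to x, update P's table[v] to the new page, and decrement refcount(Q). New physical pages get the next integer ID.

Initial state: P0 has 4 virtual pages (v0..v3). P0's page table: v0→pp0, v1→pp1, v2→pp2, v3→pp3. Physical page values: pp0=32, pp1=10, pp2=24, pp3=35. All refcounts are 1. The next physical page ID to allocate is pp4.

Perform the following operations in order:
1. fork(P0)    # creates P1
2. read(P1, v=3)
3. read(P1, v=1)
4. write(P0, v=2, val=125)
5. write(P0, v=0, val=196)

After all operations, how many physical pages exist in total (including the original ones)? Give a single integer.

Answer: 6

Derivation:
Op 1: fork(P0) -> P1. 4 ppages; refcounts: pp0:2 pp1:2 pp2:2 pp3:2
Op 2: read(P1, v3) -> 35. No state change.
Op 3: read(P1, v1) -> 10. No state change.
Op 4: write(P0, v2, 125). refcount(pp2)=2>1 -> COPY to pp4. 5 ppages; refcounts: pp0:2 pp1:2 pp2:1 pp3:2 pp4:1
Op 5: write(P0, v0, 196). refcount(pp0)=2>1 -> COPY to pp5. 6 ppages; refcounts: pp0:1 pp1:2 pp2:1 pp3:2 pp4:1 pp5:1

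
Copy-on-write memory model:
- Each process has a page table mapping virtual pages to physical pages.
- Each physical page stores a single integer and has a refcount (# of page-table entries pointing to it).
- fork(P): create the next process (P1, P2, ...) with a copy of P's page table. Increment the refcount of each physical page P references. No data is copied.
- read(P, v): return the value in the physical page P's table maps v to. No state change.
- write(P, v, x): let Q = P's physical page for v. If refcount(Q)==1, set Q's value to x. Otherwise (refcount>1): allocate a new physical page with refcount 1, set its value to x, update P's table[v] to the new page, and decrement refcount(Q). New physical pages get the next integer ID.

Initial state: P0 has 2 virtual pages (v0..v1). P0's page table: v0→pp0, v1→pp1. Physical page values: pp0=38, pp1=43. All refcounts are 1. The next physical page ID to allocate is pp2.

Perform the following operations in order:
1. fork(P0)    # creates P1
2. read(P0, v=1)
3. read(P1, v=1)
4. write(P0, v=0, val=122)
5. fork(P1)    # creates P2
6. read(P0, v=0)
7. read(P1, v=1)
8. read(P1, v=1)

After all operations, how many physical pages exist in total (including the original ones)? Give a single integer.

Answer: 3

Derivation:
Op 1: fork(P0) -> P1. 2 ppages; refcounts: pp0:2 pp1:2
Op 2: read(P0, v1) -> 43. No state change.
Op 3: read(P1, v1) -> 43. No state change.
Op 4: write(P0, v0, 122). refcount(pp0)=2>1 -> COPY to pp2. 3 ppages; refcounts: pp0:1 pp1:2 pp2:1
Op 5: fork(P1) -> P2. 3 ppages; refcounts: pp0:2 pp1:3 pp2:1
Op 6: read(P0, v0) -> 122. No state change.
Op 7: read(P1, v1) -> 43. No state change.
Op 8: read(P1, v1) -> 43. No state change.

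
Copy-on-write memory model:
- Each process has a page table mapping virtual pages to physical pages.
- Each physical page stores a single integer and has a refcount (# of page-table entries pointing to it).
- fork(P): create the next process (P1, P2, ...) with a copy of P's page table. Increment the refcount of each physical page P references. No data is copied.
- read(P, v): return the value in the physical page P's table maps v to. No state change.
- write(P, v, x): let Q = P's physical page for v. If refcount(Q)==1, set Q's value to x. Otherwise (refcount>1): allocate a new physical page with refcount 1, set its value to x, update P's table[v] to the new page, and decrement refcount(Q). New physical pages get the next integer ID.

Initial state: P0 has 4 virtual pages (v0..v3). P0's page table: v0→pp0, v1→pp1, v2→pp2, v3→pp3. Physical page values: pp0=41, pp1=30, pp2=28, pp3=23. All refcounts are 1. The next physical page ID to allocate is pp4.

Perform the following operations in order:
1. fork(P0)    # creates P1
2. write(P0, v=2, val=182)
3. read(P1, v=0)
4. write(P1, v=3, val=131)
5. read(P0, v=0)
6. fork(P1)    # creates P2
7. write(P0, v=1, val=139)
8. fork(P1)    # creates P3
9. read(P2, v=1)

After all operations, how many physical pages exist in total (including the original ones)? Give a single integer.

Answer: 7

Derivation:
Op 1: fork(P0) -> P1. 4 ppages; refcounts: pp0:2 pp1:2 pp2:2 pp3:2
Op 2: write(P0, v2, 182). refcount(pp2)=2>1 -> COPY to pp4. 5 ppages; refcounts: pp0:2 pp1:2 pp2:1 pp3:2 pp4:1
Op 3: read(P1, v0) -> 41. No state change.
Op 4: write(P1, v3, 131). refcount(pp3)=2>1 -> COPY to pp5. 6 ppages; refcounts: pp0:2 pp1:2 pp2:1 pp3:1 pp4:1 pp5:1
Op 5: read(P0, v0) -> 41. No state change.
Op 6: fork(P1) -> P2. 6 ppages; refcounts: pp0:3 pp1:3 pp2:2 pp3:1 pp4:1 pp5:2
Op 7: write(P0, v1, 139). refcount(pp1)=3>1 -> COPY to pp6. 7 ppages; refcounts: pp0:3 pp1:2 pp2:2 pp3:1 pp4:1 pp5:2 pp6:1
Op 8: fork(P1) -> P3. 7 ppages; refcounts: pp0:4 pp1:3 pp2:3 pp3:1 pp4:1 pp5:3 pp6:1
Op 9: read(P2, v1) -> 30. No state change.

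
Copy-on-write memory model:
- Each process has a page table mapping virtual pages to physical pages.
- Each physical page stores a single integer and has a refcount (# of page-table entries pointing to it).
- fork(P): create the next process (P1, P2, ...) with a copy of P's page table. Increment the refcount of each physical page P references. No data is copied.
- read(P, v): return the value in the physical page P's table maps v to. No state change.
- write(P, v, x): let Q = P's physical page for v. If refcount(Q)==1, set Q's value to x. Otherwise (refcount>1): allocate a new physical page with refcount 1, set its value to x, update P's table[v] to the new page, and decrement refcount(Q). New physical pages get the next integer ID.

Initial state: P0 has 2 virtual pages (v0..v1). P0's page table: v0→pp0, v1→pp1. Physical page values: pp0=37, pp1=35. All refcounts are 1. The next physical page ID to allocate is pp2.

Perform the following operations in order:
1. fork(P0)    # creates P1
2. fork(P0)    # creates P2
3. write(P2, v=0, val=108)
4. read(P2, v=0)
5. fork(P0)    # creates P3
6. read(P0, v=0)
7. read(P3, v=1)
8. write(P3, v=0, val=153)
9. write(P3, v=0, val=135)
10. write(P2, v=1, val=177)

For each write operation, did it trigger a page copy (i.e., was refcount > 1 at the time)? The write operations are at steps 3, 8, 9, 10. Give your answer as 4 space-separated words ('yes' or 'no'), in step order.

Op 1: fork(P0) -> P1. 2 ppages; refcounts: pp0:2 pp1:2
Op 2: fork(P0) -> P2. 2 ppages; refcounts: pp0:3 pp1:3
Op 3: write(P2, v0, 108). refcount(pp0)=3>1 -> COPY to pp2. 3 ppages; refcounts: pp0:2 pp1:3 pp2:1
Op 4: read(P2, v0) -> 108. No state change.
Op 5: fork(P0) -> P3. 3 ppages; refcounts: pp0:3 pp1:4 pp2:1
Op 6: read(P0, v0) -> 37. No state change.
Op 7: read(P3, v1) -> 35. No state change.
Op 8: write(P3, v0, 153). refcount(pp0)=3>1 -> COPY to pp3. 4 ppages; refcounts: pp0:2 pp1:4 pp2:1 pp3:1
Op 9: write(P3, v0, 135). refcount(pp3)=1 -> write in place. 4 ppages; refcounts: pp0:2 pp1:4 pp2:1 pp3:1
Op 10: write(P2, v1, 177). refcount(pp1)=4>1 -> COPY to pp4. 5 ppages; refcounts: pp0:2 pp1:3 pp2:1 pp3:1 pp4:1

yes yes no yes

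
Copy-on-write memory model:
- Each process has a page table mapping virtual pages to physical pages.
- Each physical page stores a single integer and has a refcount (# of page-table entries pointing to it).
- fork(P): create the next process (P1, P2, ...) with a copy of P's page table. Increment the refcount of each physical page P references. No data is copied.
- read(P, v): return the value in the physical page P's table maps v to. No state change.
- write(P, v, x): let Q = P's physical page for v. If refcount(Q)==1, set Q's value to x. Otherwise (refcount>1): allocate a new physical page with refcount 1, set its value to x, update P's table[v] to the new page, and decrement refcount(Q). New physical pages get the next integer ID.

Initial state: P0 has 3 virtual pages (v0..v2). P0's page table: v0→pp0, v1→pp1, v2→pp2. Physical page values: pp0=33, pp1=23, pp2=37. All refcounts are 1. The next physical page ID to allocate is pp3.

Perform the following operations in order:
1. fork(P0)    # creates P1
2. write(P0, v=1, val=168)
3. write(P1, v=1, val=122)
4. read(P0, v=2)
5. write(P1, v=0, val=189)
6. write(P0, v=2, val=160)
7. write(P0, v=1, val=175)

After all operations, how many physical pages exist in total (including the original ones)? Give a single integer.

Op 1: fork(P0) -> P1. 3 ppages; refcounts: pp0:2 pp1:2 pp2:2
Op 2: write(P0, v1, 168). refcount(pp1)=2>1 -> COPY to pp3. 4 ppages; refcounts: pp0:2 pp1:1 pp2:2 pp3:1
Op 3: write(P1, v1, 122). refcount(pp1)=1 -> write in place. 4 ppages; refcounts: pp0:2 pp1:1 pp2:2 pp3:1
Op 4: read(P0, v2) -> 37. No state change.
Op 5: write(P1, v0, 189). refcount(pp0)=2>1 -> COPY to pp4. 5 ppages; refcounts: pp0:1 pp1:1 pp2:2 pp3:1 pp4:1
Op 6: write(P0, v2, 160). refcount(pp2)=2>1 -> COPY to pp5. 6 ppages; refcounts: pp0:1 pp1:1 pp2:1 pp3:1 pp4:1 pp5:1
Op 7: write(P0, v1, 175). refcount(pp3)=1 -> write in place. 6 ppages; refcounts: pp0:1 pp1:1 pp2:1 pp3:1 pp4:1 pp5:1

Answer: 6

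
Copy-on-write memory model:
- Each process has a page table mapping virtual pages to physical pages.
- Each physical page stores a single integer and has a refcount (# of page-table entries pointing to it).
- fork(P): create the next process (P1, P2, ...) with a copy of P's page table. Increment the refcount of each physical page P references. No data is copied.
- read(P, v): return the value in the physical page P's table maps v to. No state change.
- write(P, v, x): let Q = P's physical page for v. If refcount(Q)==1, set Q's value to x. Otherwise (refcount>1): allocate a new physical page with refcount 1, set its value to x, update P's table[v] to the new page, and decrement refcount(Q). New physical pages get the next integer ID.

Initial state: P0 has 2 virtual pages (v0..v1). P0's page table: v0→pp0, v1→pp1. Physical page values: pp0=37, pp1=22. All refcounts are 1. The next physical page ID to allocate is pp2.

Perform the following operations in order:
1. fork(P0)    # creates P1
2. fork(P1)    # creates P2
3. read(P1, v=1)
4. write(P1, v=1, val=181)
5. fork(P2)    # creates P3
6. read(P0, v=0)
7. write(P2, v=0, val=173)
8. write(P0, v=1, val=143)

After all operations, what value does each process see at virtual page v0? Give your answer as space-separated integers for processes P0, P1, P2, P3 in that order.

Answer: 37 37 173 37

Derivation:
Op 1: fork(P0) -> P1. 2 ppages; refcounts: pp0:2 pp1:2
Op 2: fork(P1) -> P2. 2 ppages; refcounts: pp0:3 pp1:3
Op 3: read(P1, v1) -> 22. No state change.
Op 4: write(P1, v1, 181). refcount(pp1)=3>1 -> COPY to pp2. 3 ppages; refcounts: pp0:3 pp1:2 pp2:1
Op 5: fork(P2) -> P3. 3 ppages; refcounts: pp0:4 pp1:3 pp2:1
Op 6: read(P0, v0) -> 37. No state change.
Op 7: write(P2, v0, 173). refcount(pp0)=4>1 -> COPY to pp3. 4 ppages; refcounts: pp0:3 pp1:3 pp2:1 pp3:1
Op 8: write(P0, v1, 143). refcount(pp1)=3>1 -> COPY to pp4. 5 ppages; refcounts: pp0:3 pp1:2 pp2:1 pp3:1 pp4:1
P0: v0 -> pp0 = 37
P1: v0 -> pp0 = 37
P2: v0 -> pp3 = 173
P3: v0 -> pp0 = 37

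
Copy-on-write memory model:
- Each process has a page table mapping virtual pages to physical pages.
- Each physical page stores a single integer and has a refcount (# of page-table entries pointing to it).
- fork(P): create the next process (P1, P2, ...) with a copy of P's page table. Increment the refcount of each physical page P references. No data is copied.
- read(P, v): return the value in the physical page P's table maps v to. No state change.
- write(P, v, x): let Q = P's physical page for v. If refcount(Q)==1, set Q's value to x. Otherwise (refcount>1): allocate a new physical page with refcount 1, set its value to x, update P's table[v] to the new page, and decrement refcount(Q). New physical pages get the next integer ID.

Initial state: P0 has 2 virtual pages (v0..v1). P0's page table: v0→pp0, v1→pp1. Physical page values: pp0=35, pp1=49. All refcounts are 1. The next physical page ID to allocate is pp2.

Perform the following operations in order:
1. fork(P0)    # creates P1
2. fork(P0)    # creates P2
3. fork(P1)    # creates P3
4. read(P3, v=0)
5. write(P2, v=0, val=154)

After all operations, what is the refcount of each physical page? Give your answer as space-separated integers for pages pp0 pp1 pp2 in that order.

Answer: 3 4 1

Derivation:
Op 1: fork(P0) -> P1. 2 ppages; refcounts: pp0:2 pp1:2
Op 2: fork(P0) -> P2. 2 ppages; refcounts: pp0:3 pp1:3
Op 3: fork(P1) -> P3. 2 ppages; refcounts: pp0:4 pp1:4
Op 4: read(P3, v0) -> 35. No state change.
Op 5: write(P2, v0, 154). refcount(pp0)=4>1 -> COPY to pp2. 3 ppages; refcounts: pp0:3 pp1:4 pp2:1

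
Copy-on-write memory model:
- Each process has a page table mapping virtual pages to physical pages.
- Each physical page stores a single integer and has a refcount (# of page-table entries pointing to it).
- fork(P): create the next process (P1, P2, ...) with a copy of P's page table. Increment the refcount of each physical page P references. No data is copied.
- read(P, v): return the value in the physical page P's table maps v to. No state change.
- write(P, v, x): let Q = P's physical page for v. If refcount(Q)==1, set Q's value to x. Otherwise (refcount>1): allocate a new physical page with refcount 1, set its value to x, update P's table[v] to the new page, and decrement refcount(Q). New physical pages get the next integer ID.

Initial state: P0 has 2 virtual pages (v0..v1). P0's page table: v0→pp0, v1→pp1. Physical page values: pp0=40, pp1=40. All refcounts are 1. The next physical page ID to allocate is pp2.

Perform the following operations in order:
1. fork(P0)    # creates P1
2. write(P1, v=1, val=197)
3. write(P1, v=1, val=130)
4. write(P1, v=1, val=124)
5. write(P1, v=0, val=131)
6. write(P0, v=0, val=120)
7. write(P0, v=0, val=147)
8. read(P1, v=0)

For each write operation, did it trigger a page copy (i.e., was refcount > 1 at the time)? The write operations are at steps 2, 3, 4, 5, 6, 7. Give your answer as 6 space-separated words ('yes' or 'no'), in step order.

Op 1: fork(P0) -> P1. 2 ppages; refcounts: pp0:2 pp1:2
Op 2: write(P1, v1, 197). refcount(pp1)=2>1 -> COPY to pp2. 3 ppages; refcounts: pp0:2 pp1:1 pp2:1
Op 3: write(P1, v1, 130). refcount(pp2)=1 -> write in place. 3 ppages; refcounts: pp0:2 pp1:1 pp2:1
Op 4: write(P1, v1, 124). refcount(pp2)=1 -> write in place. 3 ppages; refcounts: pp0:2 pp1:1 pp2:1
Op 5: write(P1, v0, 131). refcount(pp0)=2>1 -> COPY to pp3. 4 ppages; refcounts: pp0:1 pp1:1 pp2:1 pp3:1
Op 6: write(P0, v0, 120). refcount(pp0)=1 -> write in place. 4 ppages; refcounts: pp0:1 pp1:1 pp2:1 pp3:1
Op 7: write(P0, v0, 147). refcount(pp0)=1 -> write in place. 4 ppages; refcounts: pp0:1 pp1:1 pp2:1 pp3:1
Op 8: read(P1, v0) -> 131. No state change.

yes no no yes no no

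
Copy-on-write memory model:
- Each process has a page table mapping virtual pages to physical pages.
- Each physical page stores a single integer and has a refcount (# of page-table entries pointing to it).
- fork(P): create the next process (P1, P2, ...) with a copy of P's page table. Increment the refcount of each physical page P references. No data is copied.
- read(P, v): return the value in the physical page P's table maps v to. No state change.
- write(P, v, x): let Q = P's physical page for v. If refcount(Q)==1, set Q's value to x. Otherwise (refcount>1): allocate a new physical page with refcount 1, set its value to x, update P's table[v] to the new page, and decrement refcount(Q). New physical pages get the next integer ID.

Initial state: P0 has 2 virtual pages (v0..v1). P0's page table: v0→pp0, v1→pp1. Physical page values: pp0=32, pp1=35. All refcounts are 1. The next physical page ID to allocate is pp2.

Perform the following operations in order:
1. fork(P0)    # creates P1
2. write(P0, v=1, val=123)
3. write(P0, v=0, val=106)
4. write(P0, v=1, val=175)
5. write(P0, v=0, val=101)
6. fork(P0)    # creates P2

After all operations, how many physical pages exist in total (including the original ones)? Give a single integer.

Answer: 4

Derivation:
Op 1: fork(P0) -> P1. 2 ppages; refcounts: pp0:2 pp1:2
Op 2: write(P0, v1, 123). refcount(pp1)=2>1 -> COPY to pp2. 3 ppages; refcounts: pp0:2 pp1:1 pp2:1
Op 3: write(P0, v0, 106). refcount(pp0)=2>1 -> COPY to pp3. 4 ppages; refcounts: pp0:1 pp1:1 pp2:1 pp3:1
Op 4: write(P0, v1, 175). refcount(pp2)=1 -> write in place. 4 ppages; refcounts: pp0:1 pp1:1 pp2:1 pp3:1
Op 5: write(P0, v0, 101). refcount(pp3)=1 -> write in place. 4 ppages; refcounts: pp0:1 pp1:1 pp2:1 pp3:1
Op 6: fork(P0) -> P2. 4 ppages; refcounts: pp0:1 pp1:1 pp2:2 pp3:2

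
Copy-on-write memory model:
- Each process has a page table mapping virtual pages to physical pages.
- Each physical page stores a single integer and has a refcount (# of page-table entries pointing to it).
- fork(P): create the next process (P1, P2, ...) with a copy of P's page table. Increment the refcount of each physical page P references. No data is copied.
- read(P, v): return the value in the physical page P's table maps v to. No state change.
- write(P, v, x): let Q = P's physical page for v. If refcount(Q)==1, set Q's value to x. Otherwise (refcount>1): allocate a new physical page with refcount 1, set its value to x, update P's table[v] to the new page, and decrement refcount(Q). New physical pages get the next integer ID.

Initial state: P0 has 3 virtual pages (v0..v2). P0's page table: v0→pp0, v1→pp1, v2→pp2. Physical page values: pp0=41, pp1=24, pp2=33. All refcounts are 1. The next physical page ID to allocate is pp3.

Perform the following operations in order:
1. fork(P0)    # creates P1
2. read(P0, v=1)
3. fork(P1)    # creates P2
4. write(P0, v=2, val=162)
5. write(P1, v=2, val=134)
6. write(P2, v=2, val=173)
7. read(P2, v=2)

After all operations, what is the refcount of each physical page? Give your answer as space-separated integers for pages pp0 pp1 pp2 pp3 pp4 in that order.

Answer: 3 3 1 1 1

Derivation:
Op 1: fork(P0) -> P1. 3 ppages; refcounts: pp0:2 pp1:2 pp2:2
Op 2: read(P0, v1) -> 24. No state change.
Op 3: fork(P1) -> P2. 3 ppages; refcounts: pp0:3 pp1:3 pp2:3
Op 4: write(P0, v2, 162). refcount(pp2)=3>1 -> COPY to pp3. 4 ppages; refcounts: pp0:3 pp1:3 pp2:2 pp3:1
Op 5: write(P1, v2, 134). refcount(pp2)=2>1 -> COPY to pp4. 5 ppages; refcounts: pp0:3 pp1:3 pp2:1 pp3:1 pp4:1
Op 6: write(P2, v2, 173). refcount(pp2)=1 -> write in place. 5 ppages; refcounts: pp0:3 pp1:3 pp2:1 pp3:1 pp4:1
Op 7: read(P2, v2) -> 173. No state change.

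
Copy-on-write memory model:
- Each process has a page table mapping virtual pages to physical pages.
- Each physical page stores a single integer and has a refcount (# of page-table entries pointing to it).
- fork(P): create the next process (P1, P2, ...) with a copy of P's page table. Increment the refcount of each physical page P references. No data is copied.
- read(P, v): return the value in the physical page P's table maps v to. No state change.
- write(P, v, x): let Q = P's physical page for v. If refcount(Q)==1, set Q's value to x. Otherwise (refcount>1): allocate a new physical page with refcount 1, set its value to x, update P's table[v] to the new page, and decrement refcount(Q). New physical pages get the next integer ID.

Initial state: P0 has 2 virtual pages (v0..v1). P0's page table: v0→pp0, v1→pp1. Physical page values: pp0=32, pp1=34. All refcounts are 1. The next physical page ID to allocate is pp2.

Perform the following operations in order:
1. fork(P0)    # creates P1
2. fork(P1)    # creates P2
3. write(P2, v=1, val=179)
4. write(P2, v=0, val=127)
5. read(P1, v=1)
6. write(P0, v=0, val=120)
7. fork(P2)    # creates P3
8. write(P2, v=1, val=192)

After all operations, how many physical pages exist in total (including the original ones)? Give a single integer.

Answer: 6

Derivation:
Op 1: fork(P0) -> P1. 2 ppages; refcounts: pp0:2 pp1:2
Op 2: fork(P1) -> P2. 2 ppages; refcounts: pp0:3 pp1:3
Op 3: write(P2, v1, 179). refcount(pp1)=3>1 -> COPY to pp2. 3 ppages; refcounts: pp0:3 pp1:2 pp2:1
Op 4: write(P2, v0, 127). refcount(pp0)=3>1 -> COPY to pp3. 4 ppages; refcounts: pp0:2 pp1:2 pp2:1 pp3:1
Op 5: read(P1, v1) -> 34. No state change.
Op 6: write(P0, v0, 120). refcount(pp0)=2>1 -> COPY to pp4. 5 ppages; refcounts: pp0:1 pp1:2 pp2:1 pp3:1 pp4:1
Op 7: fork(P2) -> P3. 5 ppages; refcounts: pp0:1 pp1:2 pp2:2 pp3:2 pp4:1
Op 8: write(P2, v1, 192). refcount(pp2)=2>1 -> COPY to pp5. 6 ppages; refcounts: pp0:1 pp1:2 pp2:1 pp3:2 pp4:1 pp5:1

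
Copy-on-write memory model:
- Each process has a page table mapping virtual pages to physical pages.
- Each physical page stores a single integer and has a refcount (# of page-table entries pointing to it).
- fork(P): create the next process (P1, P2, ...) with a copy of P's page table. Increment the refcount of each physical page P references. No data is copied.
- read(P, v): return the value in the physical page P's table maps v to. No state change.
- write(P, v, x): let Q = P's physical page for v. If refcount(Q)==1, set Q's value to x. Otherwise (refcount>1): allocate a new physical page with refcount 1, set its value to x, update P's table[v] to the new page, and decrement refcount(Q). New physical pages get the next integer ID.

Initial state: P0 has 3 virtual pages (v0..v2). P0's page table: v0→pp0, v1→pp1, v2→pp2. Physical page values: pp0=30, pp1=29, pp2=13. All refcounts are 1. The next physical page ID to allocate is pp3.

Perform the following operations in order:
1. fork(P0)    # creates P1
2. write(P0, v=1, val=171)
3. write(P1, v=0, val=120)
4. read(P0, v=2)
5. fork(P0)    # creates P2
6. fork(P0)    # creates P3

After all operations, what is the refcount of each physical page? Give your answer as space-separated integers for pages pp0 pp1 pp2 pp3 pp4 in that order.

Answer: 3 1 4 3 1

Derivation:
Op 1: fork(P0) -> P1. 3 ppages; refcounts: pp0:2 pp1:2 pp2:2
Op 2: write(P0, v1, 171). refcount(pp1)=2>1 -> COPY to pp3. 4 ppages; refcounts: pp0:2 pp1:1 pp2:2 pp3:1
Op 3: write(P1, v0, 120). refcount(pp0)=2>1 -> COPY to pp4. 5 ppages; refcounts: pp0:1 pp1:1 pp2:2 pp3:1 pp4:1
Op 4: read(P0, v2) -> 13. No state change.
Op 5: fork(P0) -> P2. 5 ppages; refcounts: pp0:2 pp1:1 pp2:3 pp3:2 pp4:1
Op 6: fork(P0) -> P3. 5 ppages; refcounts: pp0:3 pp1:1 pp2:4 pp3:3 pp4:1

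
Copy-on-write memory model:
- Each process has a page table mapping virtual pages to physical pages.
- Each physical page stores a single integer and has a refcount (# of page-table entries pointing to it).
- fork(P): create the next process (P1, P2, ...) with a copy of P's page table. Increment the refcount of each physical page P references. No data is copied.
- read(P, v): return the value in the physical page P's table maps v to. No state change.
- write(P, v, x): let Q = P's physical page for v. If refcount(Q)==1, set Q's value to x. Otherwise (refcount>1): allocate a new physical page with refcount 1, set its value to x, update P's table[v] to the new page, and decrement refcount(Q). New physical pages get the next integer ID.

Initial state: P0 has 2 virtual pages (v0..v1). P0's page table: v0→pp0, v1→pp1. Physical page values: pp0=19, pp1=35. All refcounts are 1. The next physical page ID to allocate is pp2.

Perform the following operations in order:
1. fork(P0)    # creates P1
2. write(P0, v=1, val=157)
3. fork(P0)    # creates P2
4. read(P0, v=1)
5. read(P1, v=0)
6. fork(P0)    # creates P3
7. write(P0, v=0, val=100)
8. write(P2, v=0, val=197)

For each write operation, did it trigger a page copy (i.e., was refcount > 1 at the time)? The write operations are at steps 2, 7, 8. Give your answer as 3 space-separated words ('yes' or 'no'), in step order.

Op 1: fork(P0) -> P1. 2 ppages; refcounts: pp0:2 pp1:2
Op 2: write(P0, v1, 157). refcount(pp1)=2>1 -> COPY to pp2. 3 ppages; refcounts: pp0:2 pp1:1 pp2:1
Op 3: fork(P0) -> P2. 3 ppages; refcounts: pp0:3 pp1:1 pp2:2
Op 4: read(P0, v1) -> 157. No state change.
Op 5: read(P1, v0) -> 19. No state change.
Op 6: fork(P0) -> P3. 3 ppages; refcounts: pp0:4 pp1:1 pp2:3
Op 7: write(P0, v0, 100). refcount(pp0)=4>1 -> COPY to pp3. 4 ppages; refcounts: pp0:3 pp1:1 pp2:3 pp3:1
Op 8: write(P2, v0, 197). refcount(pp0)=3>1 -> COPY to pp4. 5 ppages; refcounts: pp0:2 pp1:1 pp2:3 pp3:1 pp4:1

yes yes yes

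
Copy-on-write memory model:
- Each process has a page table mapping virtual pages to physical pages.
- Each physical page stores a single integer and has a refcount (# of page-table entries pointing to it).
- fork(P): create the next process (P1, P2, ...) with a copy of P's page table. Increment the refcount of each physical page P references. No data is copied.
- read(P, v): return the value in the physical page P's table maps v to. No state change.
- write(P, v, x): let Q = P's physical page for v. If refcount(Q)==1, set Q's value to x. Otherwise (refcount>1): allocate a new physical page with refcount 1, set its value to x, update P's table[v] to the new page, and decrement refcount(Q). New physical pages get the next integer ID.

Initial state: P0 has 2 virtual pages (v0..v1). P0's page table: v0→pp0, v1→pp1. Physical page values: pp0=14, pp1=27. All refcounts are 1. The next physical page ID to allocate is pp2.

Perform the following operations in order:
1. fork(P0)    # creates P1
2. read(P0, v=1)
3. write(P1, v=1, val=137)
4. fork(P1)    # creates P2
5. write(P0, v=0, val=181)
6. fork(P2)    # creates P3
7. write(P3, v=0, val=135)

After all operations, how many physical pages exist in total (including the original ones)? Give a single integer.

Answer: 5

Derivation:
Op 1: fork(P0) -> P1. 2 ppages; refcounts: pp0:2 pp1:2
Op 2: read(P0, v1) -> 27. No state change.
Op 3: write(P1, v1, 137). refcount(pp1)=2>1 -> COPY to pp2. 3 ppages; refcounts: pp0:2 pp1:1 pp2:1
Op 4: fork(P1) -> P2. 3 ppages; refcounts: pp0:3 pp1:1 pp2:2
Op 5: write(P0, v0, 181). refcount(pp0)=3>1 -> COPY to pp3. 4 ppages; refcounts: pp0:2 pp1:1 pp2:2 pp3:1
Op 6: fork(P2) -> P3. 4 ppages; refcounts: pp0:3 pp1:1 pp2:3 pp3:1
Op 7: write(P3, v0, 135). refcount(pp0)=3>1 -> COPY to pp4. 5 ppages; refcounts: pp0:2 pp1:1 pp2:3 pp3:1 pp4:1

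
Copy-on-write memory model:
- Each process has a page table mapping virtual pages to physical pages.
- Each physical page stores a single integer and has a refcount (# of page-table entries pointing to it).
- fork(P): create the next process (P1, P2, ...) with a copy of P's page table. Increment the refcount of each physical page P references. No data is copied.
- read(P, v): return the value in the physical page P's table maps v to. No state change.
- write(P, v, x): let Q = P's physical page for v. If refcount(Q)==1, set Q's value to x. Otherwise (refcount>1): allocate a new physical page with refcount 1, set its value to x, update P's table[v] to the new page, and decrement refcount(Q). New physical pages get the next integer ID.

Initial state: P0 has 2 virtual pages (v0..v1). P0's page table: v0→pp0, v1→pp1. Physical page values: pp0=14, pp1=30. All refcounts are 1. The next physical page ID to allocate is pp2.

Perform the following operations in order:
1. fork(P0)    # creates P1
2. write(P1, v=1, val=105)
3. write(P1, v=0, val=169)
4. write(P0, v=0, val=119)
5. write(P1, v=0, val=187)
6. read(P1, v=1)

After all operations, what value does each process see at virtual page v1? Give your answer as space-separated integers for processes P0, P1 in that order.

Op 1: fork(P0) -> P1. 2 ppages; refcounts: pp0:2 pp1:2
Op 2: write(P1, v1, 105). refcount(pp1)=2>1 -> COPY to pp2. 3 ppages; refcounts: pp0:2 pp1:1 pp2:1
Op 3: write(P1, v0, 169). refcount(pp0)=2>1 -> COPY to pp3. 4 ppages; refcounts: pp0:1 pp1:1 pp2:1 pp3:1
Op 4: write(P0, v0, 119). refcount(pp0)=1 -> write in place. 4 ppages; refcounts: pp0:1 pp1:1 pp2:1 pp3:1
Op 5: write(P1, v0, 187). refcount(pp3)=1 -> write in place. 4 ppages; refcounts: pp0:1 pp1:1 pp2:1 pp3:1
Op 6: read(P1, v1) -> 105. No state change.
P0: v1 -> pp1 = 30
P1: v1 -> pp2 = 105

Answer: 30 105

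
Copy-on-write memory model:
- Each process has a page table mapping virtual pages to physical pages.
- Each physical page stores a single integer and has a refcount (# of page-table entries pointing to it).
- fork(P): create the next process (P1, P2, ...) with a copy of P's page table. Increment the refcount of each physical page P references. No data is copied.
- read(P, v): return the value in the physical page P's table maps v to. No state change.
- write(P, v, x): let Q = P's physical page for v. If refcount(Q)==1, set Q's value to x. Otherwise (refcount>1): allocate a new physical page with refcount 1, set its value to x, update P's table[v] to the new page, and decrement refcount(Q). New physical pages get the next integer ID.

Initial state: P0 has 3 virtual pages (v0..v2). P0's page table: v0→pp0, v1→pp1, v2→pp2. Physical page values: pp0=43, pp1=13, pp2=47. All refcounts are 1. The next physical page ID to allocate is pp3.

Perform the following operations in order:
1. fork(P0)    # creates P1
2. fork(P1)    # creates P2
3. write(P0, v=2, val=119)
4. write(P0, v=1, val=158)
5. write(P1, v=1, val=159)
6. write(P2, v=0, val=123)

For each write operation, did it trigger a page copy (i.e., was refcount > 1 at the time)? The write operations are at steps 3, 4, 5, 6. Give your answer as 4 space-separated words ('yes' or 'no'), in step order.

Op 1: fork(P0) -> P1. 3 ppages; refcounts: pp0:2 pp1:2 pp2:2
Op 2: fork(P1) -> P2. 3 ppages; refcounts: pp0:3 pp1:3 pp2:3
Op 3: write(P0, v2, 119). refcount(pp2)=3>1 -> COPY to pp3. 4 ppages; refcounts: pp0:3 pp1:3 pp2:2 pp3:1
Op 4: write(P0, v1, 158). refcount(pp1)=3>1 -> COPY to pp4. 5 ppages; refcounts: pp0:3 pp1:2 pp2:2 pp3:1 pp4:1
Op 5: write(P1, v1, 159). refcount(pp1)=2>1 -> COPY to pp5. 6 ppages; refcounts: pp0:3 pp1:1 pp2:2 pp3:1 pp4:1 pp5:1
Op 6: write(P2, v0, 123). refcount(pp0)=3>1 -> COPY to pp6. 7 ppages; refcounts: pp0:2 pp1:1 pp2:2 pp3:1 pp4:1 pp5:1 pp6:1

yes yes yes yes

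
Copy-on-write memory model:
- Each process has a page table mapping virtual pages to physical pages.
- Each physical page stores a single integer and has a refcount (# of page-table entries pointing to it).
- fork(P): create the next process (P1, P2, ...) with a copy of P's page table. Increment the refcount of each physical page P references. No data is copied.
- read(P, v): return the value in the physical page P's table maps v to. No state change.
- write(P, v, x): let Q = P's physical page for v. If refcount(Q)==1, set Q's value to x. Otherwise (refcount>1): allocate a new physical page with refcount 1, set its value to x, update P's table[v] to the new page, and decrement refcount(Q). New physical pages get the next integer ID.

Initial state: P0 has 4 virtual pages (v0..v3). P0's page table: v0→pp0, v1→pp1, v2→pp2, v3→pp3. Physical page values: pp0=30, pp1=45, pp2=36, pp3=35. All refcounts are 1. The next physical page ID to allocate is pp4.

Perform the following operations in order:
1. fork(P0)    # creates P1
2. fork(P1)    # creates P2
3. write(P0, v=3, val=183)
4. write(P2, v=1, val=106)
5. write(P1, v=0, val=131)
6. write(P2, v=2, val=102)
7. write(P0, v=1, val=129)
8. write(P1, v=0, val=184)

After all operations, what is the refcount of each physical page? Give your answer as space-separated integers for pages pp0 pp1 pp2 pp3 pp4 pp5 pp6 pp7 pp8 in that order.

Op 1: fork(P0) -> P1. 4 ppages; refcounts: pp0:2 pp1:2 pp2:2 pp3:2
Op 2: fork(P1) -> P2. 4 ppages; refcounts: pp0:3 pp1:3 pp2:3 pp3:3
Op 3: write(P0, v3, 183). refcount(pp3)=3>1 -> COPY to pp4. 5 ppages; refcounts: pp0:3 pp1:3 pp2:3 pp3:2 pp4:1
Op 4: write(P2, v1, 106). refcount(pp1)=3>1 -> COPY to pp5. 6 ppages; refcounts: pp0:3 pp1:2 pp2:3 pp3:2 pp4:1 pp5:1
Op 5: write(P1, v0, 131). refcount(pp0)=3>1 -> COPY to pp6. 7 ppages; refcounts: pp0:2 pp1:2 pp2:3 pp3:2 pp4:1 pp5:1 pp6:1
Op 6: write(P2, v2, 102). refcount(pp2)=3>1 -> COPY to pp7. 8 ppages; refcounts: pp0:2 pp1:2 pp2:2 pp3:2 pp4:1 pp5:1 pp6:1 pp7:1
Op 7: write(P0, v1, 129). refcount(pp1)=2>1 -> COPY to pp8. 9 ppages; refcounts: pp0:2 pp1:1 pp2:2 pp3:2 pp4:1 pp5:1 pp6:1 pp7:1 pp8:1
Op 8: write(P1, v0, 184). refcount(pp6)=1 -> write in place. 9 ppages; refcounts: pp0:2 pp1:1 pp2:2 pp3:2 pp4:1 pp5:1 pp6:1 pp7:1 pp8:1

Answer: 2 1 2 2 1 1 1 1 1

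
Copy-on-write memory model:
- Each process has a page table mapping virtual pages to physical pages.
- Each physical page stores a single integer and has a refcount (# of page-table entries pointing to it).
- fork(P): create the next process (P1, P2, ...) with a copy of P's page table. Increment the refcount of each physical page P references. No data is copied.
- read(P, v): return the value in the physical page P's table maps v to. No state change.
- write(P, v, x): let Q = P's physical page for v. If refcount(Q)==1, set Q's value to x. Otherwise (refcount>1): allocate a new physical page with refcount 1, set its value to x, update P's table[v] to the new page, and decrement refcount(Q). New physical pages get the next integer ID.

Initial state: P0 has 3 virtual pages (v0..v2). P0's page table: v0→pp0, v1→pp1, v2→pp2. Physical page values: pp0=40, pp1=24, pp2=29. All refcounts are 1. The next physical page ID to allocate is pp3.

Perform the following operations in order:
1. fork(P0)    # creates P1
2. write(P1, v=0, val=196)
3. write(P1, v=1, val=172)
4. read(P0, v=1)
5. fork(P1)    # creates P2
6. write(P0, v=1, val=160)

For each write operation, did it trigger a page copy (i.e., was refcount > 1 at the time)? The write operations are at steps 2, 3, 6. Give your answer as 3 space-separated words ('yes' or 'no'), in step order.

Op 1: fork(P0) -> P1. 3 ppages; refcounts: pp0:2 pp1:2 pp2:2
Op 2: write(P1, v0, 196). refcount(pp0)=2>1 -> COPY to pp3. 4 ppages; refcounts: pp0:1 pp1:2 pp2:2 pp3:1
Op 3: write(P1, v1, 172). refcount(pp1)=2>1 -> COPY to pp4. 5 ppages; refcounts: pp0:1 pp1:1 pp2:2 pp3:1 pp4:1
Op 4: read(P0, v1) -> 24. No state change.
Op 5: fork(P1) -> P2. 5 ppages; refcounts: pp0:1 pp1:1 pp2:3 pp3:2 pp4:2
Op 6: write(P0, v1, 160). refcount(pp1)=1 -> write in place. 5 ppages; refcounts: pp0:1 pp1:1 pp2:3 pp3:2 pp4:2

yes yes no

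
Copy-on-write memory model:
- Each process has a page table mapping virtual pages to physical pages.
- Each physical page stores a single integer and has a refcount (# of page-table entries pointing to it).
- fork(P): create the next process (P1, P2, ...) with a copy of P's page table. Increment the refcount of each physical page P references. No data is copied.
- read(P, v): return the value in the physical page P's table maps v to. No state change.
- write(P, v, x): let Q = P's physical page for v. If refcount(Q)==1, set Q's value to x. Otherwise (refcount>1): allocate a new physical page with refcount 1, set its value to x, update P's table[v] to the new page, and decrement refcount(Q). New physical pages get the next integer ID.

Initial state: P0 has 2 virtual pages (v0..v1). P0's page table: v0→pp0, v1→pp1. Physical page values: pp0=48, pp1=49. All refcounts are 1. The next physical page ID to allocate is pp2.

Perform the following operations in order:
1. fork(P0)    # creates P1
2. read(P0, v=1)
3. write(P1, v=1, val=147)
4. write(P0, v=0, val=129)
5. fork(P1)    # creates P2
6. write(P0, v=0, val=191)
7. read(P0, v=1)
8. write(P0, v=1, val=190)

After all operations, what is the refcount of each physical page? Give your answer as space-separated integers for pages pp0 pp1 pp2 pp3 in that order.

Op 1: fork(P0) -> P1. 2 ppages; refcounts: pp0:2 pp1:2
Op 2: read(P0, v1) -> 49. No state change.
Op 3: write(P1, v1, 147). refcount(pp1)=2>1 -> COPY to pp2. 3 ppages; refcounts: pp0:2 pp1:1 pp2:1
Op 4: write(P0, v0, 129). refcount(pp0)=2>1 -> COPY to pp3. 4 ppages; refcounts: pp0:1 pp1:1 pp2:1 pp3:1
Op 5: fork(P1) -> P2. 4 ppages; refcounts: pp0:2 pp1:1 pp2:2 pp3:1
Op 6: write(P0, v0, 191). refcount(pp3)=1 -> write in place. 4 ppages; refcounts: pp0:2 pp1:1 pp2:2 pp3:1
Op 7: read(P0, v1) -> 49. No state change.
Op 8: write(P0, v1, 190). refcount(pp1)=1 -> write in place. 4 ppages; refcounts: pp0:2 pp1:1 pp2:2 pp3:1

Answer: 2 1 2 1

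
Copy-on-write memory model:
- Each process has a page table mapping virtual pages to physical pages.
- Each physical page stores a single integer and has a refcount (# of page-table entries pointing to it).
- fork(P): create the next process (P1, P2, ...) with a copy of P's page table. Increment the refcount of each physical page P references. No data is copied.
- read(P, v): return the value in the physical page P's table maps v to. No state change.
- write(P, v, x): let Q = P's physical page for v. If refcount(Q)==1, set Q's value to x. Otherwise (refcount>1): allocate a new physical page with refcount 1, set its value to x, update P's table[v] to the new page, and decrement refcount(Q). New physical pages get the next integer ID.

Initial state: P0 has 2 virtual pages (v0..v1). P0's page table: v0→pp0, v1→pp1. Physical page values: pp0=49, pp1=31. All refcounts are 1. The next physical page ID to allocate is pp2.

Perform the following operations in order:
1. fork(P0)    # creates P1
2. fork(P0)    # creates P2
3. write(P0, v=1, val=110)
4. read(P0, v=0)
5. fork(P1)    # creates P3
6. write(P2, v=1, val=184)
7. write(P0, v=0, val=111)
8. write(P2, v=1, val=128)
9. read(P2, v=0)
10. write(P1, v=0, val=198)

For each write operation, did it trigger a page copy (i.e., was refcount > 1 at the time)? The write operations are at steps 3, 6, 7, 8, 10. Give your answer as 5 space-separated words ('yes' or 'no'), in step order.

Op 1: fork(P0) -> P1. 2 ppages; refcounts: pp0:2 pp1:2
Op 2: fork(P0) -> P2. 2 ppages; refcounts: pp0:3 pp1:3
Op 3: write(P0, v1, 110). refcount(pp1)=3>1 -> COPY to pp2. 3 ppages; refcounts: pp0:3 pp1:2 pp2:1
Op 4: read(P0, v0) -> 49. No state change.
Op 5: fork(P1) -> P3. 3 ppages; refcounts: pp0:4 pp1:3 pp2:1
Op 6: write(P2, v1, 184). refcount(pp1)=3>1 -> COPY to pp3. 4 ppages; refcounts: pp0:4 pp1:2 pp2:1 pp3:1
Op 7: write(P0, v0, 111). refcount(pp0)=4>1 -> COPY to pp4. 5 ppages; refcounts: pp0:3 pp1:2 pp2:1 pp3:1 pp4:1
Op 8: write(P2, v1, 128). refcount(pp3)=1 -> write in place. 5 ppages; refcounts: pp0:3 pp1:2 pp2:1 pp3:1 pp4:1
Op 9: read(P2, v0) -> 49. No state change.
Op 10: write(P1, v0, 198). refcount(pp0)=3>1 -> COPY to pp5. 6 ppages; refcounts: pp0:2 pp1:2 pp2:1 pp3:1 pp4:1 pp5:1

yes yes yes no yes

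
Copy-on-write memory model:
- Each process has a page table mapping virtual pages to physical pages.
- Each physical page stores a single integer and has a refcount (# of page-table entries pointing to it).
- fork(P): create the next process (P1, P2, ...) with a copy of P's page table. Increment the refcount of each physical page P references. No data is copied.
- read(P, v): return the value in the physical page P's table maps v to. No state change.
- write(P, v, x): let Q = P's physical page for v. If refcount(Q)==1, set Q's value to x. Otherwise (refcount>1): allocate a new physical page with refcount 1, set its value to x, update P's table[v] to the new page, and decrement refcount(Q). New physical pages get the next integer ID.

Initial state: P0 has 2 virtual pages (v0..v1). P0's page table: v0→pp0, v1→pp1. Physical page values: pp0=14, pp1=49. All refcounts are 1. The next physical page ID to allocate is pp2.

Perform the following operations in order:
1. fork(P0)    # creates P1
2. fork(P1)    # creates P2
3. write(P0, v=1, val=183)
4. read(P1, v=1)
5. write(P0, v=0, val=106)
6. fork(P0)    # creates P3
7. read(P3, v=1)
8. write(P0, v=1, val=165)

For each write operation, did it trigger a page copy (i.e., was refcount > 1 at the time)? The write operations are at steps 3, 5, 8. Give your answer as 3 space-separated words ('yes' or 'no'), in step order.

Op 1: fork(P0) -> P1. 2 ppages; refcounts: pp0:2 pp1:2
Op 2: fork(P1) -> P2. 2 ppages; refcounts: pp0:3 pp1:3
Op 3: write(P0, v1, 183). refcount(pp1)=3>1 -> COPY to pp2. 3 ppages; refcounts: pp0:3 pp1:2 pp2:1
Op 4: read(P1, v1) -> 49. No state change.
Op 5: write(P0, v0, 106). refcount(pp0)=3>1 -> COPY to pp3. 4 ppages; refcounts: pp0:2 pp1:2 pp2:1 pp3:1
Op 6: fork(P0) -> P3. 4 ppages; refcounts: pp0:2 pp1:2 pp2:2 pp3:2
Op 7: read(P3, v1) -> 183. No state change.
Op 8: write(P0, v1, 165). refcount(pp2)=2>1 -> COPY to pp4. 5 ppages; refcounts: pp0:2 pp1:2 pp2:1 pp3:2 pp4:1

yes yes yes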